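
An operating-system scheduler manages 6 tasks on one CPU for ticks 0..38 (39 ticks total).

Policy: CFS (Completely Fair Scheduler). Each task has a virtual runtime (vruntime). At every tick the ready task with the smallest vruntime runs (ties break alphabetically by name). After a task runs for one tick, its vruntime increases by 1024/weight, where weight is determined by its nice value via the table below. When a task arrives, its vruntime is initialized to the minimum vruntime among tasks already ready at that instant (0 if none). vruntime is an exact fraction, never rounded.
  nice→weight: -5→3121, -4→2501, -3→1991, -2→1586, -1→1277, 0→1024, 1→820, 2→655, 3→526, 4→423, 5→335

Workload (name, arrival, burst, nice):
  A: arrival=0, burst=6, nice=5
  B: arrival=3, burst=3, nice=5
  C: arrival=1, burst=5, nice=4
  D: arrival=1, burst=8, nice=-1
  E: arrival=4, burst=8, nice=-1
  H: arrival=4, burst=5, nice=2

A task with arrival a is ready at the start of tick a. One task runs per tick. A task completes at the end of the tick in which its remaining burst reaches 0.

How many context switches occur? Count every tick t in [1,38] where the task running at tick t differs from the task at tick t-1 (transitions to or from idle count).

context switches = 34

t=0: vr[A=0] → run A
t=1: vr[A=1024/335 C=1024/335 D=1024/335] → run A
t=2: vr[A=2048/335 C=1024/335 D=1024/335] → run C
t=3: vr[A=2048/335 B=1024/335 C=776192/141705 D=1024/335] → run B
t=4: vr[A=2048/335 B=2048/335 C=776192/141705 D=1024/335 E=1024/335 H=1024/335] → run D
t=5: vr[A=2048/335 B=2048/335 C=776192/141705 D=1650688/427795 E=1024/335 H=1024/335] → run E
t=6: vr[A=2048/335 B=2048/335 C=776192/141705 D=1650688/427795 E=1650688/427795 H=1024/335] → run H
t=7: vr[A=2048/335 B=2048/335 C=776192/141705 D=1650688/427795 E=1650688/427795 H=202752/43885] → run D
t=8: vr[A=2048/335 B=2048/335 C=776192/141705 D=1993728/427795 E=1650688/427795 H=202752/43885] → run E
t=9: vr[A=2048/335 B=2048/335 C=776192/141705 D=1993728/427795 E=1993728/427795 H=202752/43885] → run H
t=10: vr[A=2048/335 B=2048/335 C=776192/141705 D=1993728/427795 E=1993728/427795 H=54272/8777] → run D
t=11: vr[A=2048/335 B=2048/335 C=776192/141705 D=2336768/427795 E=1993728/427795 H=54272/8777] → run E
t=12: vr[A=2048/335 B=2048/335 C=776192/141705 D=2336768/427795 E=2336768/427795 H=54272/8777] → run D
t=13: vr[A=2048/335 B=2048/335 C=776192/141705 D=2679808/427795 E=2336768/427795 H=54272/8777] → run E
t=14: vr[A=2048/335 B=2048/335 C=776192/141705 D=2679808/427795 E=2679808/427795 H=54272/8777] → run C
t=15: vr[A=2048/335 B=2048/335 C=1119232/141705 D=2679808/427795 E=2679808/427795 H=54272/8777] → run A
t=16: vr[A=3072/335 B=2048/335 C=1119232/141705 D=2679808/427795 E=2679808/427795 H=54272/8777] → run B
t=17: vr[A=3072/335 B=3072/335 C=1119232/141705 D=2679808/427795 E=2679808/427795 H=54272/8777] → run H
t=18: vr[A=3072/335 B=3072/335 C=1119232/141705 D=2679808/427795 E=2679808/427795 H=339968/43885] → run D
t=19: vr[A=3072/335 B=3072/335 C=1119232/141705 D=3022848/427795 E=2679808/427795 H=339968/43885] → run E
t=20: vr[A=3072/335 B=3072/335 C=1119232/141705 D=3022848/427795 E=3022848/427795 H=339968/43885] → run D
t=21: vr[A=3072/335 B=3072/335 C=1119232/141705 D=3365888/427795 E=3022848/427795 H=339968/43885] → run E
t=22: vr[A=3072/335 B=3072/335 C=1119232/141705 D=3365888/427795 E=3365888/427795 H=339968/43885] → run H
t=23: vr[A=3072/335 B=3072/335 C=1119232/141705 D=3365888/427795 E=3365888/427795 H=408576/43885] → run D
t=24: vr[A=3072/335 B=3072/335 C=1119232/141705 D=3708928/427795 E=3365888/427795 H=408576/43885] → run E
t=25: vr[A=3072/335 B=3072/335 C=1119232/141705 D=3708928/427795 E=3708928/427795 H=408576/43885] → run C
t=26: vr[A=3072/335 B=3072/335 C=487424/47235 D=3708928/427795 E=3708928/427795 H=408576/43885] → run D
t=27: vr[A=3072/335 B=3072/335 C=487424/47235 E=3708928/427795 H=408576/43885] → run E
t=28: vr[A=3072/335 B=3072/335 C=487424/47235 H=408576/43885] → run A
t=29: vr[A=4096/335 B=3072/335 C=487424/47235 H=408576/43885] → run B
t=30: vr[A=4096/335 C=487424/47235 H=408576/43885] → run H
t=31: vr[A=4096/335 C=487424/47235] → run C
t=32: vr[A=4096/335 C=1805312/141705] → run A
t=33: vr[A=1024/67 C=1805312/141705] → run C
t=34: vr[A=1024/67] → run A
t=35: (idle)
t=36: (idle)
t=37: (idle)
t=38: (idle)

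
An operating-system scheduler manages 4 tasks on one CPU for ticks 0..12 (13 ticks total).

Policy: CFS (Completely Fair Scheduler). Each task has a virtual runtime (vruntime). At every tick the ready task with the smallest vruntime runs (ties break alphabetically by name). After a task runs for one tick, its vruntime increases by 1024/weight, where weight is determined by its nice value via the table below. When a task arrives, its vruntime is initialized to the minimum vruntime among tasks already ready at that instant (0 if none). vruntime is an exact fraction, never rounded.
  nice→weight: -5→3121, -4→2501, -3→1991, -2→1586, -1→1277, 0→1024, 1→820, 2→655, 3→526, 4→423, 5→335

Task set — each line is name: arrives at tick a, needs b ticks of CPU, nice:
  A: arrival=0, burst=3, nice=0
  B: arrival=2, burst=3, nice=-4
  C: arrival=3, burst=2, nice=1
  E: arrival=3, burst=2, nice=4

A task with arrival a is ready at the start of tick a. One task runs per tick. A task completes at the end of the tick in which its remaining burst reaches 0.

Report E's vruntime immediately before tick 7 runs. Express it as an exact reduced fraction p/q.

t=0: vr[A=0] → run A
t=1: vr[A=1] → run A
t=2: vr[A=2 B=2] → run A
t=3: vr[B=2 C=2 E=2] → run B
t=4: vr[B=6026/2501 C=2 E=2] → run C
t=5: vr[B=6026/2501 C=666/205 E=2] → run E
t=6: vr[B=6026/2501 C=666/205 E=1870/423] → run B
t=7: vr[B=7050/2501 C=666/205 E=1870/423] → run B
t=8: vr[C=666/205 E=1870/423] → run C
t=9: vr[E=1870/423] → run E
t=10: (idle)
t=11: (idle)
t=12: (idle)

vruntime(E, start of tick 7) = 1870/423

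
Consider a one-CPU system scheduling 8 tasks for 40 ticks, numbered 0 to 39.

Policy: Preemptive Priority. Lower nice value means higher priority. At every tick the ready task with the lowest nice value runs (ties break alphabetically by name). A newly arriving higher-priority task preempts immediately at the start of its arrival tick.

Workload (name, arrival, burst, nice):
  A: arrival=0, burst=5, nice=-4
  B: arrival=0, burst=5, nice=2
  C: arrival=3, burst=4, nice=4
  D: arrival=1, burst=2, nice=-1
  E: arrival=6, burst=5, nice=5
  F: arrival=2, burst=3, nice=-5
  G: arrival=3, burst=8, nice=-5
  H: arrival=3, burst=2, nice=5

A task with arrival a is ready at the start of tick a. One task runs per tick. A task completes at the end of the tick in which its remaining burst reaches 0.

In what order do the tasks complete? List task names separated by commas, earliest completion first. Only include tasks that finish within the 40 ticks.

completion order = F, G, A, D, B, C, E, H

t=0: ready={A,B} → run A
t=1: ready={A,B,D} → run A
t=2: ready={A,B,D,F} → run F
t=3: ready={A,B,C,D,F,G,H} → run F
t=4: ready={A,B,C,D,F,G,H} → run F
t=5: ready={A,B,C,D,G,H} → run G
t=6: ready={A,B,C,D,E,G,H} → run G
t=7: ready={A,B,C,D,E,G,H} → run G
t=8: ready={A,B,C,D,E,G,H} → run G
t=9: ready={A,B,C,D,E,G,H} → run G
t=10: ready={A,B,C,D,E,G,H} → run G
t=11: ready={A,B,C,D,E,G,H} → run G
t=12: ready={A,B,C,D,E,G,H} → run G
t=13: ready={A,B,C,D,E,H} → run A
t=14: ready={A,B,C,D,E,H} → run A
t=15: ready={A,B,C,D,E,H} → run A
t=16: ready={B,C,D,E,H} → run D
t=17: ready={B,C,D,E,H} → run D
t=18: ready={B,C,E,H} → run B
t=19: ready={B,C,E,H} → run B
t=20: ready={B,C,E,H} → run B
t=21: ready={B,C,E,H} → run B
t=22: ready={B,C,E,H} → run B
t=23: ready={C,E,H} → run C
t=24: ready={C,E,H} → run C
t=25: ready={C,E,H} → run C
t=26: ready={C,E,H} → run C
t=27: ready={E,H} → run E
t=28: ready={E,H} → run E
t=29: ready={E,H} → run E
t=30: ready={E,H} → run E
t=31: ready={E,H} → run E
t=32: ready={H} → run H
t=33: ready={H} → run H
t=34: (idle)
t=35: (idle)
t=36: (idle)
t=37: (idle)
t=38: (idle)
t=39: (idle)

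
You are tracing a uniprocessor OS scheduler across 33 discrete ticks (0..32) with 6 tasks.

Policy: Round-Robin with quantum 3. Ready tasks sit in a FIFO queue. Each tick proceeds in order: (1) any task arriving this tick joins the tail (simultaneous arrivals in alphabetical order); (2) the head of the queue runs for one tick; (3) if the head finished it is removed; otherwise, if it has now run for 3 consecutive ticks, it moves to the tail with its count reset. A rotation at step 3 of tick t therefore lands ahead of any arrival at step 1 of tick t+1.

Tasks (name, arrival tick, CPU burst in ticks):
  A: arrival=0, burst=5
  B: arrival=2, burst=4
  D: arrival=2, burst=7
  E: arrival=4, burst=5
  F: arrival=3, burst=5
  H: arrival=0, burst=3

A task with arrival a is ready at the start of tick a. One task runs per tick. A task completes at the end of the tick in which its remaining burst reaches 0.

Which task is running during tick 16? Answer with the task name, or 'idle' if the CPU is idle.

running at tick 16 = F

t=0: queue=[A,H] q_used=0 → run A
t=1: queue=[A,H] q_used=1 → run A
t=2: queue=[A,H,B,D] q_used=2 → run A
t=3: queue=[H,B,D,A,F] q_used=0 → run H
t=4: queue=[H,B,D,A,F,E] q_used=1 → run H
t=5: queue=[H,B,D,A,F,E] q_used=2 → run H
t=6: queue=[B,D,A,F,E] q_used=0 → run B
t=7: queue=[B,D,A,F,E] q_used=1 → run B
t=8: queue=[B,D,A,F,E] q_used=2 → run B
t=9: queue=[D,A,F,E,B] q_used=0 → run D
t=10: queue=[D,A,F,E,B] q_used=1 → run D
t=11: queue=[D,A,F,E,B] q_used=2 → run D
t=12: queue=[A,F,E,B,D] q_used=0 → run A
t=13: queue=[A,F,E,B,D] q_used=1 → run A
t=14: queue=[F,E,B,D] q_used=0 → run F
t=15: queue=[F,E,B,D] q_used=1 → run F
t=16: queue=[F,E,B,D] q_used=2 → run F
t=17: queue=[E,B,D,F] q_used=0 → run E
t=18: queue=[E,B,D,F] q_used=1 → run E
t=19: queue=[E,B,D,F] q_used=2 → run E
t=20: queue=[B,D,F,E] q_used=0 → run B
t=21: queue=[D,F,E] q_used=0 → run D
t=22: queue=[D,F,E] q_used=1 → run D
t=23: queue=[D,F,E] q_used=2 → run D
t=24: queue=[F,E,D] q_used=0 → run F
t=25: queue=[F,E,D] q_used=1 → run F
t=26: queue=[E,D] q_used=0 → run E
t=27: queue=[E,D] q_used=1 → run E
t=28: queue=[D] q_used=0 → run D
t=29: (idle)
t=30: (idle)
t=31: (idle)
t=32: (idle)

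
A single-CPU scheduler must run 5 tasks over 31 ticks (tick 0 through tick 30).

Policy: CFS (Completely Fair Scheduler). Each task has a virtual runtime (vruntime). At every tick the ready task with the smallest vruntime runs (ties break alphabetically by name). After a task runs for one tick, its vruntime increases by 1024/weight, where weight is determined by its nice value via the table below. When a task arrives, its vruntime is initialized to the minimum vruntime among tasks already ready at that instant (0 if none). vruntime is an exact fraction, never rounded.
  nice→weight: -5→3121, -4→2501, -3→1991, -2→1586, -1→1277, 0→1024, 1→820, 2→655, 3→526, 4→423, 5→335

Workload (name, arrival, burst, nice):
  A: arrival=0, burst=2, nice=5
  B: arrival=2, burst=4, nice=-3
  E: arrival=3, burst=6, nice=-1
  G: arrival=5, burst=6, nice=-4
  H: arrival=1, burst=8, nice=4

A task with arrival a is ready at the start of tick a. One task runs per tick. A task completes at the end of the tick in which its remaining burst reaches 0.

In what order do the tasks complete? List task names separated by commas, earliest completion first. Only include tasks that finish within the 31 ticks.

t=0: vr[A=0] → run A
t=1: vr[A=1024/335 H=1024/335] → run A
t=2: vr[B=1024/335 H=1024/335] → run B
t=3: vr[B=2381824/666985 E=1024/335 H=1024/335] → run E
t=4: vr[B=2381824/666985 E=1650688/427795 H=1024/335] → run H
t=5: vr[B=2381824/666985 E=1650688/427795 G=2381824/666985 H=776192/141705] → run B
t=6: vr[B=2724864/666985 E=1650688/427795 G=2381824/666985 H=776192/141705] → run G
t=7: vr[B=2724864/666985 E=1650688/427795 G=6639934464/1668129485 H=776192/141705] → run E
t=8: vr[B=2724864/666985 E=1993728/427795 G=6639934464/1668129485 H=776192/141705] → run G
t=9: vr[B=2724864/666985 E=1993728/427795 G=7322927104/1668129485 H=776192/141705] → run B
t=10: vr[B=3067904/666985 E=1993728/427795 G=7322927104/1668129485 H=776192/141705] → run G
t=11: vr[B=3067904/666985 E=1993728/427795 G=8005919744/1668129485 H=776192/141705] → run B
t=12: vr[E=1993728/427795 G=8005919744/1668129485 H=776192/141705] → run E
t=13: vr[E=2336768/427795 G=8005919744/1668129485 H=776192/141705] → run G
t=14: vr[E=2336768/427795 G=8688912384/1668129485 H=776192/141705] → run G
t=15: vr[E=2336768/427795 G=9371905024/1668129485 H=776192/141705] → run E
t=16: vr[E=2679808/427795 G=9371905024/1668129485 H=776192/141705] → run H
t=17: vr[E=2679808/427795 G=9371905024/1668129485 H=1119232/141705] → run G
t=18: vr[E=2679808/427795 H=1119232/141705] → run E
t=19: vr[E=3022848/427795 H=1119232/141705] → run E
t=20: vr[H=1119232/141705] → run H
t=21: vr[H=487424/47235] → run H
t=22: vr[H=1805312/141705] → run H
t=23: vr[H=2148352/141705] → run H
t=24: vr[H=830464/47235] → run H
t=25: vr[H=2834432/141705] → run H
t=26: (idle)
t=27: (idle)
t=28: (idle)
t=29: (idle)
t=30: (idle)

completion order = A, B, G, E, H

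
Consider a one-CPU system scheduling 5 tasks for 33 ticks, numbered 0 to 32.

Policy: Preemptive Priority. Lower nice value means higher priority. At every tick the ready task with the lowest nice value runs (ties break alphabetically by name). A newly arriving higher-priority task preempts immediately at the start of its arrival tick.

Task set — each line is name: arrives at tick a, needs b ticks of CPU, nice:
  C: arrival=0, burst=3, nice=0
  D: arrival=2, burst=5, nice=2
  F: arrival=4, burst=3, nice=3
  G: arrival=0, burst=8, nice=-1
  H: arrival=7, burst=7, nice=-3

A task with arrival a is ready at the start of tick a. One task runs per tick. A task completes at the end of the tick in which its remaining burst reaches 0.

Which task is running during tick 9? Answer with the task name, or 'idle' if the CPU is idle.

running at tick 9 = H

t=0: ready={C,G} → run G
t=1: ready={C,G} → run G
t=2: ready={C,D,G} → run G
t=3: ready={C,D,G} → run G
t=4: ready={C,D,F,G} → run G
t=5: ready={C,D,F,G} → run G
t=6: ready={C,D,F,G} → run G
t=7: ready={C,D,F,G,H} → run H
t=8: ready={C,D,F,G,H} → run H
t=9: ready={C,D,F,G,H} → run H
t=10: ready={C,D,F,G,H} → run H
t=11: ready={C,D,F,G,H} → run H
t=12: ready={C,D,F,G,H} → run H
t=13: ready={C,D,F,G,H} → run H
t=14: ready={C,D,F,G} → run G
t=15: ready={C,D,F} → run C
t=16: ready={C,D,F} → run C
t=17: ready={C,D,F} → run C
t=18: ready={D,F} → run D
t=19: ready={D,F} → run D
t=20: ready={D,F} → run D
t=21: ready={D,F} → run D
t=22: ready={D,F} → run D
t=23: ready={F} → run F
t=24: ready={F} → run F
t=25: ready={F} → run F
t=26: (idle)
t=27: (idle)
t=28: (idle)
t=29: (idle)
t=30: (idle)
t=31: (idle)
t=32: (idle)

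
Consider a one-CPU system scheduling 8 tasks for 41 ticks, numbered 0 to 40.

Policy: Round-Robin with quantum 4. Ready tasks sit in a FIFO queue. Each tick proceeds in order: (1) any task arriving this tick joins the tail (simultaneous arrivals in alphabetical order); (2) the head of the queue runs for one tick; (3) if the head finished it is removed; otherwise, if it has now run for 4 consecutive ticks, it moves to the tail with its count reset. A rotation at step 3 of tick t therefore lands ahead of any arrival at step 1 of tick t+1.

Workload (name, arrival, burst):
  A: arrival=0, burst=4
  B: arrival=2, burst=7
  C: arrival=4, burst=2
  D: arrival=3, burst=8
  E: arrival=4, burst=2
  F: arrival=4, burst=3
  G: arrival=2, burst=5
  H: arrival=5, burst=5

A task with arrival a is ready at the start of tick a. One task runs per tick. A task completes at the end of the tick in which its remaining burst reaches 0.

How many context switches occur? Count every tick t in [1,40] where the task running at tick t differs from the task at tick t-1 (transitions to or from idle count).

t=0: queue=[A] q_used=0 → run A
t=1: queue=[A] q_used=1 → run A
t=2: queue=[A,B,G] q_used=2 → run A
t=3: queue=[A,B,G,D] q_used=3 → run A
t=4: queue=[B,G,D,C,E,F] q_used=0 → run B
t=5: queue=[B,G,D,C,E,F,H] q_used=1 → run B
t=6: queue=[B,G,D,C,E,F,H] q_used=2 → run B
t=7: queue=[B,G,D,C,E,F,H] q_used=3 → run B
t=8: queue=[G,D,C,E,F,H,B] q_used=0 → run G
t=9: queue=[G,D,C,E,F,H,B] q_used=1 → run G
t=10: queue=[G,D,C,E,F,H,B] q_used=2 → run G
t=11: queue=[G,D,C,E,F,H,B] q_used=3 → run G
t=12: queue=[D,C,E,F,H,B,G] q_used=0 → run D
t=13: queue=[D,C,E,F,H,B,G] q_used=1 → run D
t=14: queue=[D,C,E,F,H,B,G] q_used=2 → run D
t=15: queue=[D,C,E,F,H,B,G] q_used=3 → run D
t=16: queue=[C,E,F,H,B,G,D] q_used=0 → run C
t=17: queue=[C,E,F,H,B,G,D] q_used=1 → run C
t=18: queue=[E,F,H,B,G,D] q_used=0 → run E
t=19: queue=[E,F,H,B,G,D] q_used=1 → run E
t=20: queue=[F,H,B,G,D] q_used=0 → run F
t=21: queue=[F,H,B,G,D] q_used=1 → run F
t=22: queue=[F,H,B,G,D] q_used=2 → run F
t=23: queue=[H,B,G,D] q_used=0 → run H
t=24: queue=[H,B,G,D] q_used=1 → run H
t=25: queue=[H,B,G,D] q_used=2 → run H
t=26: queue=[H,B,G,D] q_used=3 → run H
t=27: queue=[B,G,D,H] q_used=0 → run B
t=28: queue=[B,G,D,H] q_used=1 → run B
t=29: queue=[B,G,D,H] q_used=2 → run B
t=30: queue=[G,D,H] q_used=0 → run G
t=31: queue=[D,H] q_used=0 → run D
t=32: queue=[D,H] q_used=1 → run D
t=33: queue=[D,H] q_used=2 → run D
t=34: queue=[D,H] q_used=3 → run D
t=35: queue=[H] q_used=0 → run H
t=36: (idle)
t=37: (idle)
t=38: (idle)
t=39: (idle)
t=40: (idle)

context switches = 12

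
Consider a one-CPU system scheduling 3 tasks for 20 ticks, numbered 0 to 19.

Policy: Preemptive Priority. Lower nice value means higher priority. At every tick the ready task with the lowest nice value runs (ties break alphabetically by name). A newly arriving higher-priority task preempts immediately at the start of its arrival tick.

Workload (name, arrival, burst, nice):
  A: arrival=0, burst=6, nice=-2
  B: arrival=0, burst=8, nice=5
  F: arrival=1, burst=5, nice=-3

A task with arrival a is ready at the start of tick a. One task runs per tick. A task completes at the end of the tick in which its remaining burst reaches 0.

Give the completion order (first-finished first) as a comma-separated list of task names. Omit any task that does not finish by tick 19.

completion order = F, A, B

t=0: ready={A,B} → run A
t=1: ready={A,B,F} → run F
t=2: ready={A,B,F} → run F
t=3: ready={A,B,F} → run F
t=4: ready={A,B,F} → run F
t=5: ready={A,B,F} → run F
t=6: ready={A,B} → run A
t=7: ready={A,B} → run A
t=8: ready={A,B} → run A
t=9: ready={A,B} → run A
t=10: ready={A,B} → run A
t=11: ready={B} → run B
t=12: ready={B} → run B
t=13: ready={B} → run B
t=14: ready={B} → run B
t=15: ready={B} → run B
t=16: ready={B} → run B
t=17: ready={B} → run B
t=18: ready={B} → run B
t=19: (idle)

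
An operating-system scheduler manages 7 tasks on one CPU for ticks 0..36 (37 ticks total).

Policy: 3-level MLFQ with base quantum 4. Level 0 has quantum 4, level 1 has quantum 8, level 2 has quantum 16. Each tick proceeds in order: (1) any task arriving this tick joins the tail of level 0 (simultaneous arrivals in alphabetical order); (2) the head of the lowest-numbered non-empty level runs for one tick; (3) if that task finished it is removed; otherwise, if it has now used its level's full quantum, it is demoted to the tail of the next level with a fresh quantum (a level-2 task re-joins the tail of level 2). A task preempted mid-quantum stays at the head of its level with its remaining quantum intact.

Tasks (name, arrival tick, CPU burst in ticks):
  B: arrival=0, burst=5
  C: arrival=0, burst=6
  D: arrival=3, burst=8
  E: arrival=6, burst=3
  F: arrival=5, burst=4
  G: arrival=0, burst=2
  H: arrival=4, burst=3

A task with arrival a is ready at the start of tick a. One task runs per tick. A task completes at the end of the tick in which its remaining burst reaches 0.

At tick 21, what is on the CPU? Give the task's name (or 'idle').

t=0: L0/L1/L2 = BCG/-/- → run B
t=1: L0/L1/L2 = BCG/-/- → run B
t=2: L0/L1/L2 = BCG/-/- → run B
t=3: L0/L1/L2 = BCGD/-/- → run B
t=4: L0/L1/L2 = CGDH/B/- → run C
t=5: L0/L1/L2 = CGDHF/B/- → run C
t=6: L0/L1/L2 = CGDHFE/B/- → run C
t=7: L0/L1/L2 = CGDHFE/B/- → run C
t=8: L0/L1/L2 = GDHFE/BC/- → run G
t=9: L0/L1/L2 = GDHFE/BC/- → run G
t=10: L0/L1/L2 = DHFE/BC/- → run D
t=11: L0/L1/L2 = DHFE/BC/- → run D
t=12: L0/L1/L2 = DHFE/BC/- → run D
t=13: L0/L1/L2 = DHFE/BC/- → run D
t=14: L0/L1/L2 = HFE/BCD/- → run H
t=15: L0/L1/L2 = HFE/BCD/- → run H
t=16: L0/L1/L2 = HFE/BCD/- → run H
t=17: L0/L1/L2 = FE/BCD/- → run F
t=18: L0/L1/L2 = FE/BCD/- → run F
t=19: L0/L1/L2 = FE/BCD/- → run F
t=20: L0/L1/L2 = FE/BCD/- → run F
t=21: L0/L1/L2 = E/BCD/- → run E
t=22: L0/L1/L2 = E/BCD/- → run E
t=23: L0/L1/L2 = E/BCD/- → run E
t=24: L0/L1/L2 = -/BCD/- → run B
t=25: L0/L1/L2 = -/CD/- → run C
t=26: L0/L1/L2 = -/CD/- → run C
t=27: L0/L1/L2 = -/D/- → run D
t=28: L0/L1/L2 = -/D/- → run D
t=29: L0/L1/L2 = -/D/- → run D
t=30: L0/L1/L2 = -/D/- → run D
t=31: (idle)
t=32: (idle)
t=33: (idle)
t=34: (idle)
t=35: (idle)
t=36: (idle)

running at tick 21 = E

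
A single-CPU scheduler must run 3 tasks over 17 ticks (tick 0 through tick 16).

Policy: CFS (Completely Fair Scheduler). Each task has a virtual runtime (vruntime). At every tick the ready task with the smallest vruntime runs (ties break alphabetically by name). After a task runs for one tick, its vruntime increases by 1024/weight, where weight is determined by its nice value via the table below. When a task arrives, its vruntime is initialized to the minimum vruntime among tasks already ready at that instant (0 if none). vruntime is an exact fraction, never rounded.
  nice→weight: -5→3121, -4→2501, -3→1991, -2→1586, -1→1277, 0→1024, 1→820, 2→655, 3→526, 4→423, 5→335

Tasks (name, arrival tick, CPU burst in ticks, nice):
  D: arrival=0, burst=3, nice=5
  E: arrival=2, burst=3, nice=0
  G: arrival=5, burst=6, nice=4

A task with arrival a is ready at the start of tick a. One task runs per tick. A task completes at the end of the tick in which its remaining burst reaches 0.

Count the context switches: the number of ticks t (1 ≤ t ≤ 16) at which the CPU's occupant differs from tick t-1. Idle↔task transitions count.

t=0: vr[D=0] → run D
t=1: vr[D=1024/335] → run D
t=2: vr[D=2048/335 E=2048/335] → run D
t=3: vr[E=2048/335] → run E
t=4: vr[E=2383/335] → run E
t=5: vr[E=2718/335 G=2718/335] → run E
t=6: vr[G=2718/335] → run G
t=7: vr[G=1492754/141705] → run G
t=8: vr[G=1835794/141705] → run G
t=9: vr[G=726278/47235] → run G
t=10: vr[G=2521874/141705] → run G
t=11: vr[G=2864914/141705] → run G
t=12: (idle)
t=13: (idle)
t=14: (idle)
t=15: (idle)
t=16: (idle)

context switches = 3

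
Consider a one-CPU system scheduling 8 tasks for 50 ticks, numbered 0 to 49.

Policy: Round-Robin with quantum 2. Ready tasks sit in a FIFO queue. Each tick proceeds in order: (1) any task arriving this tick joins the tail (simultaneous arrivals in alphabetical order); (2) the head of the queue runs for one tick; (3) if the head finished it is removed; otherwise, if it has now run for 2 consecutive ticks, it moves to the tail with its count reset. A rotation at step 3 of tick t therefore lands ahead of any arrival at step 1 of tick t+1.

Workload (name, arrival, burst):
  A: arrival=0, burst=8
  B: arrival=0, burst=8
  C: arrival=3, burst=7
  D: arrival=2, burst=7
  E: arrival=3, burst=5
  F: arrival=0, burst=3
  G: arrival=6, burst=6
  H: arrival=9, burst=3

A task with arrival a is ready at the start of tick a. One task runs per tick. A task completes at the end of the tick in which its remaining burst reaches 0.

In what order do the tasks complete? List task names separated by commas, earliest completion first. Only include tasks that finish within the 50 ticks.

t=0: queue=[A,B,F] q_used=0 → run A
t=1: queue=[A,B,F] q_used=1 → run A
t=2: queue=[B,F,A,D] q_used=0 → run B
t=3: queue=[B,F,A,D,C,E] q_used=1 → run B
t=4: queue=[F,A,D,C,E,B] q_used=0 → run F
t=5: queue=[F,A,D,C,E,B] q_used=1 → run F
t=6: queue=[A,D,C,E,B,F,G] q_used=0 → run A
t=7: queue=[A,D,C,E,B,F,G] q_used=1 → run A
t=8: queue=[D,C,E,B,F,G,A] q_used=0 → run D
t=9: queue=[D,C,E,B,F,G,A,H] q_used=1 → run D
t=10: queue=[C,E,B,F,G,A,H,D] q_used=0 → run C
t=11: queue=[C,E,B,F,G,A,H,D] q_used=1 → run C
t=12: queue=[E,B,F,G,A,H,D,C] q_used=0 → run E
t=13: queue=[E,B,F,G,A,H,D,C] q_used=1 → run E
t=14: queue=[B,F,G,A,H,D,C,E] q_used=0 → run B
t=15: queue=[B,F,G,A,H,D,C,E] q_used=1 → run B
t=16: queue=[F,G,A,H,D,C,E,B] q_used=0 → run F
t=17: queue=[G,A,H,D,C,E,B] q_used=0 → run G
t=18: queue=[G,A,H,D,C,E,B] q_used=1 → run G
t=19: queue=[A,H,D,C,E,B,G] q_used=0 → run A
t=20: queue=[A,H,D,C,E,B,G] q_used=1 → run A
t=21: queue=[H,D,C,E,B,G,A] q_used=0 → run H
t=22: queue=[H,D,C,E,B,G,A] q_used=1 → run H
t=23: queue=[D,C,E,B,G,A,H] q_used=0 → run D
t=24: queue=[D,C,E,B,G,A,H] q_used=1 → run D
t=25: queue=[C,E,B,G,A,H,D] q_used=0 → run C
t=26: queue=[C,E,B,G,A,H,D] q_used=1 → run C
t=27: queue=[E,B,G,A,H,D,C] q_used=0 → run E
t=28: queue=[E,B,G,A,H,D,C] q_used=1 → run E
t=29: queue=[B,G,A,H,D,C,E] q_used=0 → run B
t=30: queue=[B,G,A,H,D,C,E] q_used=1 → run B
t=31: queue=[G,A,H,D,C,E,B] q_used=0 → run G
t=32: queue=[G,A,H,D,C,E,B] q_used=1 → run G
t=33: queue=[A,H,D,C,E,B,G] q_used=0 → run A
t=34: queue=[A,H,D,C,E,B,G] q_used=1 → run A
t=35: queue=[H,D,C,E,B,G] q_used=0 → run H
t=36: queue=[D,C,E,B,G] q_used=0 → run D
t=37: queue=[D,C,E,B,G] q_used=1 → run D
t=38: queue=[C,E,B,G,D] q_used=0 → run C
t=39: queue=[C,E,B,G,D] q_used=1 → run C
t=40: queue=[E,B,G,D,C] q_used=0 → run E
t=41: queue=[B,G,D,C] q_used=0 → run B
t=42: queue=[B,G,D,C] q_used=1 → run B
t=43: queue=[G,D,C] q_used=0 → run G
t=44: queue=[G,D,C] q_used=1 → run G
t=45: queue=[D,C] q_used=0 → run D
t=46: queue=[C] q_used=0 → run C
t=47: (idle)
t=48: (idle)
t=49: (idle)

completion order = F, A, H, E, B, G, D, C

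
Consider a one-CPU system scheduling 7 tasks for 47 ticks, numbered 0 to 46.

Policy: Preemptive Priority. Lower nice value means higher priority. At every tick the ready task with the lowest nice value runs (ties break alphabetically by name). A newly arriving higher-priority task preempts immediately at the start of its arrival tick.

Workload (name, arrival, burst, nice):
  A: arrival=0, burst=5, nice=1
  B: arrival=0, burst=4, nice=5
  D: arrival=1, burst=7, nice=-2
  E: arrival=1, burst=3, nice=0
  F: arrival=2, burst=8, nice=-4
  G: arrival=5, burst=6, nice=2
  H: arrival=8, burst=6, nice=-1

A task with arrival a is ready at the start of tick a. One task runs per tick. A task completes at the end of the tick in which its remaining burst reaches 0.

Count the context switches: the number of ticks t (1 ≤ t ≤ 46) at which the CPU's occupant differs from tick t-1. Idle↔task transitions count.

context switches = 9

t=0: ready={A,B} → run A
t=1: ready={A,B,D,E} → run D
t=2: ready={A,B,D,E,F} → run F
t=3: ready={A,B,D,E,F} → run F
t=4: ready={A,B,D,E,F} → run F
t=5: ready={A,B,D,E,F,G} → run F
t=6: ready={A,B,D,E,F,G} → run F
t=7: ready={A,B,D,E,F,G} → run F
t=8: ready={A,B,D,E,F,G,H} → run F
t=9: ready={A,B,D,E,F,G,H} → run F
t=10: ready={A,B,D,E,G,H} → run D
t=11: ready={A,B,D,E,G,H} → run D
t=12: ready={A,B,D,E,G,H} → run D
t=13: ready={A,B,D,E,G,H} → run D
t=14: ready={A,B,D,E,G,H} → run D
t=15: ready={A,B,D,E,G,H} → run D
t=16: ready={A,B,E,G,H} → run H
t=17: ready={A,B,E,G,H} → run H
t=18: ready={A,B,E,G,H} → run H
t=19: ready={A,B,E,G,H} → run H
t=20: ready={A,B,E,G,H} → run H
t=21: ready={A,B,E,G,H} → run H
t=22: ready={A,B,E,G} → run E
t=23: ready={A,B,E,G} → run E
t=24: ready={A,B,E,G} → run E
t=25: ready={A,B,G} → run A
t=26: ready={A,B,G} → run A
t=27: ready={A,B,G} → run A
t=28: ready={A,B,G} → run A
t=29: ready={B,G} → run G
t=30: ready={B,G} → run G
t=31: ready={B,G} → run G
t=32: ready={B,G} → run G
t=33: ready={B,G} → run G
t=34: ready={B,G} → run G
t=35: ready={B} → run B
t=36: ready={B} → run B
t=37: ready={B} → run B
t=38: ready={B} → run B
t=39: (idle)
t=40: (idle)
t=41: (idle)
t=42: (idle)
t=43: (idle)
t=44: (idle)
t=45: (idle)
t=46: (idle)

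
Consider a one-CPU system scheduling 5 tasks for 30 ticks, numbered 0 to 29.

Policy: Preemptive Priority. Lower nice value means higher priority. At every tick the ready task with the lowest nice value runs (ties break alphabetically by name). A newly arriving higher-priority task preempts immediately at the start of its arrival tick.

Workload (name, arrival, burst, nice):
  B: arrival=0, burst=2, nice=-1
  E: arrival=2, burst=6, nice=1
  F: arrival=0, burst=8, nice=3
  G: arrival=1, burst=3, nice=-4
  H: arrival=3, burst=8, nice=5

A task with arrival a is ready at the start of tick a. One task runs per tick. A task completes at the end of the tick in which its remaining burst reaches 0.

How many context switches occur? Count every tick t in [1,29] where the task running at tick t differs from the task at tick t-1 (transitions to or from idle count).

context switches = 6

t=0: ready={B,F} → run B
t=1: ready={B,F,G} → run G
t=2: ready={B,E,F,G} → run G
t=3: ready={B,E,F,G,H} → run G
t=4: ready={B,E,F,H} → run B
t=5: ready={E,F,H} → run E
t=6: ready={E,F,H} → run E
t=7: ready={E,F,H} → run E
t=8: ready={E,F,H} → run E
t=9: ready={E,F,H} → run E
t=10: ready={E,F,H} → run E
t=11: ready={F,H} → run F
t=12: ready={F,H} → run F
t=13: ready={F,H} → run F
t=14: ready={F,H} → run F
t=15: ready={F,H} → run F
t=16: ready={F,H} → run F
t=17: ready={F,H} → run F
t=18: ready={F,H} → run F
t=19: ready={H} → run H
t=20: ready={H} → run H
t=21: ready={H} → run H
t=22: ready={H} → run H
t=23: ready={H} → run H
t=24: ready={H} → run H
t=25: ready={H} → run H
t=26: ready={H} → run H
t=27: (idle)
t=28: (idle)
t=29: (idle)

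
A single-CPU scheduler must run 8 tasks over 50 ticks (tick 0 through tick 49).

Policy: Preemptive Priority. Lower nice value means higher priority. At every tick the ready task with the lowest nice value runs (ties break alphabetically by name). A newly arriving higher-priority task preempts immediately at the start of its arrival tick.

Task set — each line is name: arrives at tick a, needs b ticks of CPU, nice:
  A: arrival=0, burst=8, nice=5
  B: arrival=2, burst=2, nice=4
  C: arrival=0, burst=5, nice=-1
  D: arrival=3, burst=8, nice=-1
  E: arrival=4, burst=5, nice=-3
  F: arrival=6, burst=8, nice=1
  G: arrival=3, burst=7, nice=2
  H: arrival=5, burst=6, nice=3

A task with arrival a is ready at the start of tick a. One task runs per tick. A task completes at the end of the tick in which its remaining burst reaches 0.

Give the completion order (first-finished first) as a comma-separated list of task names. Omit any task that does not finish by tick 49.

t=0: ready={A,C} → run C
t=1: ready={A,C} → run C
t=2: ready={A,B,C} → run C
t=3: ready={A,B,C,D,G} → run C
t=4: ready={A,B,C,D,E,G} → run E
t=5: ready={A,B,C,D,E,G,H} → run E
t=6: ready={A,B,C,D,E,F,G,H} → run E
t=7: ready={A,B,C,D,E,F,G,H} → run E
t=8: ready={A,B,C,D,E,F,G,H} → run E
t=9: ready={A,B,C,D,F,G,H} → run C
t=10: ready={A,B,D,F,G,H} → run D
t=11: ready={A,B,D,F,G,H} → run D
t=12: ready={A,B,D,F,G,H} → run D
t=13: ready={A,B,D,F,G,H} → run D
t=14: ready={A,B,D,F,G,H} → run D
t=15: ready={A,B,D,F,G,H} → run D
t=16: ready={A,B,D,F,G,H} → run D
t=17: ready={A,B,D,F,G,H} → run D
t=18: ready={A,B,F,G,H} → run F
t=19: ready={A,B,F,G,H} → run F
t=20: ready={A,B,F,G,H} → run F
t=21: ready={A,B,F,G,H} → run F
t=22: ready={A,B,F,G,H} → run F
t=23: ready={A,B,F,G,H} → run F
t=24: ready={A,B,F,G,H} → run F
t=25: ready={A,B,F,G,H} → run F
t=26: ready={A,B,G,H} → run G
t=27: ready={A,B,G,H} → run G
t=28: ready={A,B,G,H} → run G
t=29: ready={A,B,G,H} → run G
t=30: ready={A,B,G,H} → run G
t=31: ready={A,B,G,H} → run G
t=32: ready={A,B,G,H} → run G
t=33: ready={A,B,H} → run H
t=34: ready={A,B,H} → run H
t=35: ready={A,B,H} → run H
t=36: ready={A,B,H} → run H
t=37: ready={A,B,H} → run H
t=38: ready={A,B,H} → run H
t=39: ready={A,B} → run B
t=40: ready={A,B} → run B
t=41: ready={A} → run A
t=42: ready={A} → run A
t=43: ready={A} → run A
t=44: ready={A} → run A
t=45: ready={A} → run A
t=46: ready={A} → run A
t=47: ready={A} → run A
t=48: ready={A} → run A
t=49: (idle)

completion order = E, C, D, F, G, H, B, A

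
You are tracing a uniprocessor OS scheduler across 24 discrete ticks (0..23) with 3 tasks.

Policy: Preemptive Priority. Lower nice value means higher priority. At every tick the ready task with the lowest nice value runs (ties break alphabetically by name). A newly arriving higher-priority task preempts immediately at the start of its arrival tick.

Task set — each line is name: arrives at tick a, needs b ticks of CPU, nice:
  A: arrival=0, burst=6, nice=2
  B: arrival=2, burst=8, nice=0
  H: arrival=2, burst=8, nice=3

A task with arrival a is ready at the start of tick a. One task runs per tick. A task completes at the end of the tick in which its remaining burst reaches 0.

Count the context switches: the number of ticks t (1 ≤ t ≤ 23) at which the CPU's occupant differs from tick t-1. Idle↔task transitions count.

context switches = 4

t=0: ready={A} → run A
t=1: ready={A} → run A
t=2: ready={A,B,H} → run B
t=3: ready={A,B,H} → run B
t=4: ready={A,B,H} → run B
t=5: ready={A,B,H} → run B
t=6: ready={A,B,H} → run B
t=7: ready={A,B,H} → run B
t=8: ready={A,B,H} → run B
t=9: ready={A,B,H} → run B
t=10: ready={A,H} → run A
t=11: ready={A,H} → run A
t=12: ready={A,H} → run A
t=13: ready={A,H} → run A
t=14: ready={H} → run H
t=15: ready={H} → run H
t=16: ready={H} → run H
t=17: ready={H} → run H
t=18: ready={H} → run H
t=19: ready={H} → run H
t=20: ready={H} → run H
t=21: ready={H} → run H
t=22: (idle)
t=23: (idle)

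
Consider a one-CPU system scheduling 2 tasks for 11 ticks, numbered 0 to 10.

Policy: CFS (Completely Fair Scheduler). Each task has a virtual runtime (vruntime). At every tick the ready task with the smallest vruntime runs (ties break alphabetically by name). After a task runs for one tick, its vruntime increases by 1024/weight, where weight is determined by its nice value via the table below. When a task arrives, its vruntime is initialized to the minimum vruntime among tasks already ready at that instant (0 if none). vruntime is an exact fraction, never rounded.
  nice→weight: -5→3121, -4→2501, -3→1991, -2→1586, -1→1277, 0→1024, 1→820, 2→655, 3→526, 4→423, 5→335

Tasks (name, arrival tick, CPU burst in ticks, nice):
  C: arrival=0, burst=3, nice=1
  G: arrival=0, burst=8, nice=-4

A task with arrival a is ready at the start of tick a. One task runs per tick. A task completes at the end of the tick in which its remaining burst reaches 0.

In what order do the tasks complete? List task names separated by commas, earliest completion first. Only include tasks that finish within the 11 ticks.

completion order = C, G

t=0: vr[C=0 G=0] → run C
t=1: vr[C=256/205 G=0] → run G
t=2: vr[C=256/205 G=1024/2501] → run G
t=3: vr[C=256/205 G=2048/2501] → run G
t=4: vr[C=256/205 G=3072/2501] → run G
t=5: vr[C=256/205 G=4096/2501] → run C
t=6: vr[C=512/205 G=4096/2501] → run G
t=7: vr[C=512/205 G=5120/2501] → run G
t=8: vr[C=512/205 G=6144/2501] → run G
t=9: vr[C=512/205 G=7168/2501] → run C
t=10: vr[G=7168/2501] → run G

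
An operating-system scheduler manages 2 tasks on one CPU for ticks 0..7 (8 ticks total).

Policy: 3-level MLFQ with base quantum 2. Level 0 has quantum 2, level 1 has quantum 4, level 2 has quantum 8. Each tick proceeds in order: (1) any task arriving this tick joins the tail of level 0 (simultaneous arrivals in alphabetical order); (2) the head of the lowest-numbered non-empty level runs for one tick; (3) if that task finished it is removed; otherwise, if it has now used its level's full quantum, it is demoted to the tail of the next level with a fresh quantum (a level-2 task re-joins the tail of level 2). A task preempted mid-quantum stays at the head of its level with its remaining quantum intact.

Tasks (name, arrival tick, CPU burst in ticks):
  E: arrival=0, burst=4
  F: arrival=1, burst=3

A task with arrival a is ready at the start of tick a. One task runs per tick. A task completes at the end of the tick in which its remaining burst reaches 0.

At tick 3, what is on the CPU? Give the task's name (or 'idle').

running at tick 3 = F

t=0: L0/L1/L2 = E/-/- → run E
t=1: L0/L1/L2 = EF/-/- → run E
t=2: L0/L1/L2 = F/E/- → run F
t=3: L0/L1/L2 = F/E/- → run F
t=4: L0/L1/L2 = -/EF/- → run E
t=5: L0/L1/L2 = -/EF/- → run E
t=6: L0/L1/L2 = -/F/- → run F
t=7: (idle)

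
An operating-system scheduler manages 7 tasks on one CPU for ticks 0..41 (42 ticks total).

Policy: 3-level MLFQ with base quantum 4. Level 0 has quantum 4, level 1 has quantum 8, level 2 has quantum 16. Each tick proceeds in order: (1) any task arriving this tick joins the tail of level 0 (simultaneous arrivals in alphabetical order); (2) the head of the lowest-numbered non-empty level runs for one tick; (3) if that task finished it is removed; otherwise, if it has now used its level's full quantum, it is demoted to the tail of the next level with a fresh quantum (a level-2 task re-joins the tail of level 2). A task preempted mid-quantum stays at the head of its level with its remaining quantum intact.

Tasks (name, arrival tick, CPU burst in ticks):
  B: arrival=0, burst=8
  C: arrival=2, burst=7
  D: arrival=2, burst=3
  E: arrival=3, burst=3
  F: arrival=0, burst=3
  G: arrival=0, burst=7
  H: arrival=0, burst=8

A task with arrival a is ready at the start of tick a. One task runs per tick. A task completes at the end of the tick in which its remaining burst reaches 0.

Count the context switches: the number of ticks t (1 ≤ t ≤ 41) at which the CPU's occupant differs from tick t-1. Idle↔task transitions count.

context switches = 11

t=0: L0/L1/L2 = BFGH/-/- → run B
t=1: L0/L1/L2 = BFGH/-/- → run B
t=2: L0/L1/L2 = BFGHCD/-/- → run B
t=3: L0/L1/L2 = BFGHCDE/-/- → run B
t=4: L0/L1/L2 = FGHCDE/B/- → run F
t=5: L0/L1/L2 = FGHCDE/B/- → run F
t=6: L0/L1/L2 = FGHCDE/B/- → run F
t=7: L0/L1/L2 = GHCDE/B/- → run G
t=8: L0/L1/L2 = GHCDE/B/- → run G
t=9: L0/L1/L2 = GHCDE/B/- → run G
t=10: L0/L1/L2 = GHCDE/B/- → run G
t=11: L0/L1/L2 = HCDE/BG/- → run H
t=12: L0/L1/L2 = HCDE/BG/- → run H
t=13: L0/L1/L2 = HCDE/BG/- → run H
t=14: L0/L1/L2 = HCDE/BG/- → run H
t=15: L0/L1/L2 = CDE/BGH/- → run C
t=16: L0/L1/L2 = CDE/BGH/- → run C
t=17: L0/L1/L2 = CDE/BGH/- → run C
t=18: L0/L1/L2 = CDE/BGH/- → run C
t=19: L0/L1/L2 = DE/BGHC/- → run D
t=20: L0/L1/L2 = DE/BGHC/- → run D
t=21: L0/L1/L2 = DE/BGHC/- → run D
t=22: L0/L1/L2 = E/BGHC/- → run E
t=23: L0/L1/L2 = E/BGHC/- → run E
t=24: L0/L1/L2 = E/BGHC/- → run E
t=25: L0/L1/L2 = -/BGHC/- → run B
t=26: L0/L1/L2 = -/BGHC/- → run B
t=27: L0/L1/L2 = -/BGHC/- → run B
t=28: L0/L1/L2 = -/BGHC/- → run B
t=29: L0/L1/L2 = -/GHC/- → run G
t=30: L0/L1/L2 = -/GHC/- → run G
t=31: L0/L1/L2 = -/GHC/- → run G
t=32: L0/L1/L2 = -/HC/- → run H
t=33: L0/L1/L2 = -/HC/- → run H
t=34: L0/L1/L2 = -/HC/- → run H
t=35: L0/L1/L2 = -/HC/- → run H
t=36: L0/L1/L2 = -/C/- → run C
t=37: L0/L1/L2 = -/C/- → run C
t=38: L0/L1/L2 = -/C/- → run C
t=39: (idle)
t=40: (idle)
t=41: (idle)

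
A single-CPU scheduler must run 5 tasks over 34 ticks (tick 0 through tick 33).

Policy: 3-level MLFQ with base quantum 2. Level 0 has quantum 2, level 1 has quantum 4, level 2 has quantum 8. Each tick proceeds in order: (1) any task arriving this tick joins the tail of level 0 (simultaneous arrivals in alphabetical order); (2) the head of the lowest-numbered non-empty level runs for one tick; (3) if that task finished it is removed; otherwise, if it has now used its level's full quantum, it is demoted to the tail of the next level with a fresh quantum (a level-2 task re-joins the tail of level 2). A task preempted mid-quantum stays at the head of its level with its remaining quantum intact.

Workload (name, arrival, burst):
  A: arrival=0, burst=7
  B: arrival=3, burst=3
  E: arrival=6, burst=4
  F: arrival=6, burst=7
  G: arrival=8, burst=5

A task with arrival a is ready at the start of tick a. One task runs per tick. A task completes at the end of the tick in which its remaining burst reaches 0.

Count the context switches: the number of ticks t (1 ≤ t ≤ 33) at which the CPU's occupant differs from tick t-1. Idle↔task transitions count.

context switches = 13

t=0: L0/L1/L2 = A/-/- → run A
t=1: L0/L1/L2 = A/-/- → run A
t=2: L0/L1/L2 = -/A/- → run A
t=3: L0/L1/L2 = B/A/- → run B
t=4: L0/L1/L2 = B/A/- → run B
t=5: L0/L1/L2 = -/AB/- → run A
t=6: L0/L1/L2 = EF/AB/- → run E
t=7: L0/L1/L2 = EF/AB/- → run E
t=8: L0/L1/L2 = FG/ABE/- → run F
t=9: L0/L1/L2 = FG/ABE/- → run F
t=10: L0/L1/L2 = G/ABEF/- → run G
t=11: L0/L1/L2 = G/ABEF/- → run G
t=12: L0/L1/L2 = -/ABEFG/- → run A
t=13: L0/L1/L2 = -/ABEFG/- → run A
t=14: L0/L1/L2 = -/BEFG/A → run B
t=15: L0/L1/L2 = -/EFG/A → run E
t=16: L0/L1/L2 = -/EFG/A → run E
t=17: L0/L1/L2 = -/FG/A → run F
t=18: L0/L1/L2 = -/FG/A → run F
t=19: L0/L1/L2 = -/FG/A → run F
t=20: L0/L1/L2 = -/FG/A → run F
t=21: L0/L1/L2 = -/G/AF → run G
t=22: L0/L1/L2 = -/G/AF → run G
t=23: L0/L1/L2 = -/G/AF → run G
t=24: L0/L1/L2 = -/-/AF → run A
t=25: L0/L1/L2 = -/-/F → run F
t=26: (idle)
t=27: (idle)
t=28: (idle)
t=29: (idle)
t=30: (idle)
t=31: (idle)
t=32: (idle)
t=33: (idle)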